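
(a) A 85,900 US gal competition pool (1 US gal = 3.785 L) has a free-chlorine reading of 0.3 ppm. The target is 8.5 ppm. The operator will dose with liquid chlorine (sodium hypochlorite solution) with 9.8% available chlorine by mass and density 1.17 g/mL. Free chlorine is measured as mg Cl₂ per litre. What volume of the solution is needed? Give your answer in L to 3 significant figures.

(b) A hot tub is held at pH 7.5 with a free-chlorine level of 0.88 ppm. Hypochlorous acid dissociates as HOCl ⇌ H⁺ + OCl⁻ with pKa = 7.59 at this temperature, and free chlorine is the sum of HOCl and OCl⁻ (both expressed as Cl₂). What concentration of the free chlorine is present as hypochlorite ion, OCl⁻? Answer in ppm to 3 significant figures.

(a) Volume: 85,900 US gal × 3.785 L/gal = 325,132 L.
(a) Chlorine deficit: 8.5 − 0.3 = 8.2 ppm = 8.2 mg/L as Cl₂.
(a) Cl₂ equivalent needed: 8.2 mg/L × 325,132 L = 2,666,000 mg = 2666 g.
(a) Product at 9.8% available chlorine: 2666 / 0.098 = 27,200 g.
(a) Volume at density 1.17 g/mL: 27,200 g ÷ 1.17 g/mL = 23,250 mL.

(b) [OCl⁻]/[HOCl] = 10^(pH − pKa) = 10^(7.5 − 7.59) = 10^-0.09 = 0.8128.
(b) Fraction as HOCl = 1 / (1 + 0.8128) = 0.5516.
(b) OCl⁻ = (1 − 0.5516) × 0.88 ppm = 0.3946 ppm.

(a) 23.3 L; (b) 0.395 ppm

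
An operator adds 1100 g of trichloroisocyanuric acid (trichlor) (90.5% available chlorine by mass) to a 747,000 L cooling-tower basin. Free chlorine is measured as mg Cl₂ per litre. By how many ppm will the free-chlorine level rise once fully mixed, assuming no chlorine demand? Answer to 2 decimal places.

1.33 ppm

Available chlorine delivered: 1100 g × 0.905 = 995.5 g as Cl₂.
Concentration rise: 995.5 g / 747,000 L = 1.333 mg/L = 1.33 ppm.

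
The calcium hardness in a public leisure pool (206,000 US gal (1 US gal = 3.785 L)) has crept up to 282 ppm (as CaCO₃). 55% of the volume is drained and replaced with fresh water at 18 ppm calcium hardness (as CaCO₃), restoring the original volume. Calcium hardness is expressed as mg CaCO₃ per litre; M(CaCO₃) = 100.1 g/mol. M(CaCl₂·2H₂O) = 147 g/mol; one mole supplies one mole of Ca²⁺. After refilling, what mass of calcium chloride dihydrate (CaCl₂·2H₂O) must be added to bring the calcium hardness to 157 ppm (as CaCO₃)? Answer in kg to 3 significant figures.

Volume: 206,000 US gal × 3.785 L/gal = 779,710 L.
After draining 55% and refilling: 282 × 0.45 + 18 × 0.55 = 136.8 ppm.
Deficit to target: 157 − 136.8 = 20.2 mg/L.
As CaCO₃: 20.2 mg/L × 779,710 L = 15,750 g; ÷ 100.1 = 157.3 mol Ca²⁺.
Mass: 157.3 × 147 = 23,130 g.

23.1 kg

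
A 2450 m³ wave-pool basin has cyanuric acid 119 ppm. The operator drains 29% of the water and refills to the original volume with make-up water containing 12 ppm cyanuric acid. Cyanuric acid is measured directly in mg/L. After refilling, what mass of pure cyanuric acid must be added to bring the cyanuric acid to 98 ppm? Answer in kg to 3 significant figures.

24.6 kg

Volume: 2450 m³ = 2,450,000 L.
After draining 29% and refilling: 119 × 0.71 + 12 × 0.29 = 87.97 ppm.
Deficit to target: 98 − 87.97 = 10.03 mg/L.
Mass: 10.03 mg/L × 2,450,000 L = 24,570 g cyanuric acid.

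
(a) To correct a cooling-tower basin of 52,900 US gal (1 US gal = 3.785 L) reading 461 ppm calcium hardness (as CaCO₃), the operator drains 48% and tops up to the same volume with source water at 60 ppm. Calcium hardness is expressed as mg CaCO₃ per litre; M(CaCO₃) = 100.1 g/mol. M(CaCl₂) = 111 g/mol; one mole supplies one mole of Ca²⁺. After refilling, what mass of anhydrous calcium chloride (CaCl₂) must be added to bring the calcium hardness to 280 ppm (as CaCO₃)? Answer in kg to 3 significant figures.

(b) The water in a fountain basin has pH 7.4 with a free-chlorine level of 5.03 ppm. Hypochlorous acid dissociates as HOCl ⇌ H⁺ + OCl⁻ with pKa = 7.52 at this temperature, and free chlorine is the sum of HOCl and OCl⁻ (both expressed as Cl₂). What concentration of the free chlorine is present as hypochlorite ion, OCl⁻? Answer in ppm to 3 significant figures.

(a) Volume: 52,900 US gal × 3.785 L/gal = 200,226 L.
(a) After draining 48% and refilling: 461 × 0.52 + 60 × 0.48 = 268.52 ppm.
(a) Deficit to target: 280 − 268.52 = 11.48 mg/L.
(a) As CaCO₃: 11.48 mg/L × 200,226 L = 2299 g; ÷ 100.1 = 22.96 mol Ca²⁺.
(a) Mass: 22.96 × 111 = 2549 g.

(b) [OCl⁻]/[HOCl] = 10^(pH − pKa) = 10^(7.4 − 7.52) = 10^-0.12 = 0.7586.
(b) Fraction as HOCl = 1 / (1 + 0.7586) = 0.5686.
(b) OCl⁻ = (1 − 0.5686) × 5.03 ppm = 2.17 ppm.

(a) 2.55 kg; (b) 2.17 ppm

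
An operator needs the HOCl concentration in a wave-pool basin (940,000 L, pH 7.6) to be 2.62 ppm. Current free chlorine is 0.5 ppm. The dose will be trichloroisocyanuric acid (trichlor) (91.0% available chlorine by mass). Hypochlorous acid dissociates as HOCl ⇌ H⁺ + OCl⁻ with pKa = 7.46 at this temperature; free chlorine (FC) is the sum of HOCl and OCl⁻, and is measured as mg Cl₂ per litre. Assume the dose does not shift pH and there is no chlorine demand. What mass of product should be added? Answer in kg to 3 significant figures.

[OCl⁻]/[HOCl] = 10^(pH − pKa) = 10^(7.6 − 7.46) = 1.38; fraction as HOCl = 1/(1 + 1.38) = 0.4201.
Free chlorine required for 2.62 ppm HOCl: 2.62 / 0.4201 = 6.237 ppm.
FC to add: 6.237 − 0.5 = 5.737 mg/L as Cl₂.
Cl₂ equivalent: 5.737 mg/L × 940,000 L = 5392 g.
Product at 91.0% available Cl: 5392 / 0.91 = 5926 g.

5.93 kg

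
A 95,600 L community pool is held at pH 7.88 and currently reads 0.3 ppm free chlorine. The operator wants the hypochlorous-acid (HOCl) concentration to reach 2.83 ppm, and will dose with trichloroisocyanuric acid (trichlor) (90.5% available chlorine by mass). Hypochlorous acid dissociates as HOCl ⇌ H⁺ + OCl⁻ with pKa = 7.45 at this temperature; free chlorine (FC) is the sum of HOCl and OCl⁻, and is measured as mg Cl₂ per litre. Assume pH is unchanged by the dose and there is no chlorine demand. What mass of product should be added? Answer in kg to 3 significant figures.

1.07 kg

[OCl⁻]/[HOCl] = 10^(pH − pKa) = 10^(7.88 − 7.45) = 2.692; fraction as HOCl = 1/(1 + 2.692) = 0.2709.
Free chlorine required for 2.83 ppm HOCl: 2.83 / 0.2709 = 10.45 ppm.
FC to add: 10.45 − 0.3 = 10.15 mg/L as Cl₂.
Cl₂ equivalent: 10.15 mg/L × 95,600 L = 970.1 g.
Product at 90.5% available Cl: 970.1 / 0.905 = 1072 g.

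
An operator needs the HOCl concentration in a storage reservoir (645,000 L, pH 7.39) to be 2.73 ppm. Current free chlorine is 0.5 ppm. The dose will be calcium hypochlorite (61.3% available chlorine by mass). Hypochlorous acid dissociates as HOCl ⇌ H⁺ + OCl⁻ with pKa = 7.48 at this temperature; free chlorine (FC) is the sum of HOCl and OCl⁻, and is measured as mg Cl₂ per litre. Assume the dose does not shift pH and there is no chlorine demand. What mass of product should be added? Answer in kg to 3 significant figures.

4.68 kg

[OCl⁻]/[HOCl] = 10^(pH − pKa) = 10^(7.39 − 7.48) = 0.8128; fraction as HOCl = 1/(1 + 0.8128) = 0.5516.
Free chlorine required for 2.73 ppm HOCl: 2.73 / 0.5516 = 4.949 ppm.
FC to add: 4.949 − 0.5 = 4.449 mg/L as Cl₂.
Cl₂ equivalent: 4.449 mg/L × 645,000 L = 2870 g.
Product at 61.3% available Cl: 2870 / 0.613 = 4681 g.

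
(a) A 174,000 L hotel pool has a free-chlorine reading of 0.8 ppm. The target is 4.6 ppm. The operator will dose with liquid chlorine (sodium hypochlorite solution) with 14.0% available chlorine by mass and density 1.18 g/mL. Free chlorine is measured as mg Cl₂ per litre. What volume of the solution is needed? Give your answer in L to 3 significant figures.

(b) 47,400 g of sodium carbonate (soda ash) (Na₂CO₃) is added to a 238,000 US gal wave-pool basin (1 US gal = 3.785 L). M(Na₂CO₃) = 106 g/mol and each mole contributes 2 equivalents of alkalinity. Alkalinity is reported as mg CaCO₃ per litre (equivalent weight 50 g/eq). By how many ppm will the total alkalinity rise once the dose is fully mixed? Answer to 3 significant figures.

(a) 4.00 L; (b) 49.6 ppm

(a) Chlorine deficit: 4.6 − 0.8 = 3.8 ppm = 3.8 mg/L as Cl₂.
(a) Cl₂ equivalent needed: 3.8 mg/L × 174,000 L = 661,200 mg = 661.2 g.
(a) Product at 14.0% available chlorine: 661.2 / 0.14 = 4723 g.
(a) Volume at density 1.18 g/mL: 4723 g ÷ 1.18 g/mL = 4002 mL.

(b) Volume: 238,000 US gal × 3.785 L/gal = 900,830 L.
(b) Moles of Na₂CO₃: 47,400 g ÷ 106 g/mol = 447.2 mol → 894.3 eq of alkalinity.
(b) As CaCO₃: 894.3 eq × 50 g/eq = 44,720 g.
(b) Rise: 44,720 g / 900,830 L × 1000 = 49.64 mg/L.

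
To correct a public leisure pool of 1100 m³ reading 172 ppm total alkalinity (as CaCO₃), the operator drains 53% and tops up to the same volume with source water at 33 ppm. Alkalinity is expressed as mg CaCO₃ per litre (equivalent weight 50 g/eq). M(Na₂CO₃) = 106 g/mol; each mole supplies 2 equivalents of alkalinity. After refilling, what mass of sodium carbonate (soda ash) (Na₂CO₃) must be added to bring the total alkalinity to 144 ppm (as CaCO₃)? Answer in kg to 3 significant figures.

Volume: 1100 m³ = 1,100,000 L.
After draining 53% and refilling: 172 × 0.47 + 33 × 0.53 = 98.33 ppm.
Deficit to target: 144 − 98.33 = 45.67 mg/L.
As CaCO₃: 45.67 mg/L × 1,100,000 L = 50,240 g; ÷ 50 g/eq ÷ 2 = 502.4 mol Na₂CO₃.
Mass: 502.4 × 106 = 53,250 g.

53.3 kg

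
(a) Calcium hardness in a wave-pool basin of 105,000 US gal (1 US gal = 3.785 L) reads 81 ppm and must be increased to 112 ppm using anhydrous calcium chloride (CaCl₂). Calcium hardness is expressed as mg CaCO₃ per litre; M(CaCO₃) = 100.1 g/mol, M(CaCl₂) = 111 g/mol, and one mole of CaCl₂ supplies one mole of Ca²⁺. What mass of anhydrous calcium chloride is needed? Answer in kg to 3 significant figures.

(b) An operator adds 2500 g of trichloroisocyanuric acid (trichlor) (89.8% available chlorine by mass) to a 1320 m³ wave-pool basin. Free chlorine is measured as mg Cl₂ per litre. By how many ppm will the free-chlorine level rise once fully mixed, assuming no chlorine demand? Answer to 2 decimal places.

(a) Volume: 105,000 US gal × 3.785 L/gal = 397,425 L.
(a) Hardness to add: (112 − 81) = 31 mg/L as CaCO₃ × 397,425 L = 12,320 g as CaCO₃.
(a) Moles of Ca²⁺ (1 mol Ca²⁺ ≡ 1 mol CaCO₃): 12,320 / 100.1 g/mol = 123.1 mol.
(a) Mass of CaCl₂: 123.1 × 111 = 13,660 g.

(b) Volume: 1320 m³ = 1,320,000 L.
(b) Available chlorine delivered: 2500 g × 0.898 = 2245 g as Cl₂.
(b) Concentration rise: 2245 g / 1,320,000 L = 1.701 mg/L = 1.70 ppm.

(a) 13.7 kg; (b) 1.70 ppm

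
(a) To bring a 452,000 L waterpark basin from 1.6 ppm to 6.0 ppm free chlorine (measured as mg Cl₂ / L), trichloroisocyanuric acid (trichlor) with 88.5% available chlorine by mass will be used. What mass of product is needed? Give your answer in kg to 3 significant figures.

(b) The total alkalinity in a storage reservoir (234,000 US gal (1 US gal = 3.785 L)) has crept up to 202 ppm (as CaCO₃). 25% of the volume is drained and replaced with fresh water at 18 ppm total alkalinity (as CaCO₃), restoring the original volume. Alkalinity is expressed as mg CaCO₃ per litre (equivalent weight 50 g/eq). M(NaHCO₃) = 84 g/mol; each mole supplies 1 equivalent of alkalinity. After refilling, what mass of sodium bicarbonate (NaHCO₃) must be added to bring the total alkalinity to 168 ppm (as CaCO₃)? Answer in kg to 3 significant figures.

(a) 2.25 kg; (b) 17.9 kg

(a) Chlorine deficit: 6.0 − 1.6 = 4.4 ppm = 4.4 mg/L as Cl₂.
(a) Cl₂ equivalent needed: 4.4 mg/L × 452,000 L = 1,989,000 mg = 1989 g.
(a) Product at 88.5% available chlorine: 1989 / 0.885 = 2247 g.

(b) Volume: 234,000 US gal × 3.785 L/gal = 885,690 L.
(b) After draining 25% and refilling: 202 × 0.75 + 18 × 0.25 = 156 ppm.
(b) Deficit to target: 168 − 156 = 12 mg/L.
(b) As CaCO₃: 12 mg/L × 885,690 L = 10,630 g; ÷ 50 g/eq ÷ 1 = 212.6 mol NaHCO₃.
(b) Mass: 212.6 × 84 = 17,860 g.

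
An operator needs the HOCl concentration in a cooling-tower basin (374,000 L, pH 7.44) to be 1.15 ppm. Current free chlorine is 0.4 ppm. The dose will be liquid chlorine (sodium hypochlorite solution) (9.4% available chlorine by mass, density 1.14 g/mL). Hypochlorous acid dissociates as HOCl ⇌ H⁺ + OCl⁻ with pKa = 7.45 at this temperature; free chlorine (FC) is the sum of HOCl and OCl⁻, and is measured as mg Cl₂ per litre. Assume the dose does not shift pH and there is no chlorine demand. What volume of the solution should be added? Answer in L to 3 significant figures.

[OCl⁻]/[HOCl] = 10^(pH − pKa) = 10^(7.44 − 7.45) = 0.9772; fraction as HOCl = 1/(1 + 0.9772) = 0.5058.
Free chlorine required for 1.15 ppm HOCl: 1.15 / 0.5058 = 2.274 ppm.
FC to add: 2.274 − 0.4 = 1.874 mg/L as Cl₂.
Cl₂ equivalent: 1.874 mg/L × 374,000 L = 700.8 g.
Product at 9.4% available Cl: 700.8 / 0.094 = 7455 g.
Volume: 7455 g ÷ 1.14 g/mL = 6540 mL.

6.54 L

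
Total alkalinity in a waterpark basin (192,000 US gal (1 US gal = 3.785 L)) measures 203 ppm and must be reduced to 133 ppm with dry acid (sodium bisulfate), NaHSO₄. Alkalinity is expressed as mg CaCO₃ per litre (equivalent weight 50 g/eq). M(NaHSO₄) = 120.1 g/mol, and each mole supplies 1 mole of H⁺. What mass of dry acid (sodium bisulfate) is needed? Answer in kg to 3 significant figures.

Volume: 192,000 US gal × 3.785 L/gal = 726,720 L.
Alkalinity to neutralize: (203 − 133) = 70 mg/L as CaCO₃ × 726,720 L = 50,870 g as CaCO₃.
Equivalents of H⁺ required: 50,870 ÷ 50 g/eq = 1017 eq = 1017 mol NaHSO₄.
Mass of NaHSO₄: 1017 × 120.1 = 122,200 g.

122 kg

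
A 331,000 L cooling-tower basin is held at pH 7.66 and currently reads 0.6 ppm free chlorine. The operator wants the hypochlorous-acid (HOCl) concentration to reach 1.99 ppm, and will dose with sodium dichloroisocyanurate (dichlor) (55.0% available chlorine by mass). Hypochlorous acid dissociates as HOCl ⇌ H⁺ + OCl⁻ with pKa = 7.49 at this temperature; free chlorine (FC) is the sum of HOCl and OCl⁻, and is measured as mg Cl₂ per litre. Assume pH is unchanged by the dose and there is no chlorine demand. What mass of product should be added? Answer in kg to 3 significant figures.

2.61 kg

[OCl⁻]/[HOCl] = 10^(pH − pKa) = 10^(7.66 − 7.49) = 1.479; fraction as HOCl = 1/(1 + 1.479) = 0.4034.
Free chlorine required for 1.99 ppm HOCl: 1.99 / 0.4034 = 4.933 ppm.
FC to add: 4.933 − 0.6 = 4.333 mg/L as Cl₂.
Cl₂ equivalent: 4.333 mg/L × 331,000 L = 1434 g.
Product at 55.0% available Cl: 1434 / 0.55 = 2608 g.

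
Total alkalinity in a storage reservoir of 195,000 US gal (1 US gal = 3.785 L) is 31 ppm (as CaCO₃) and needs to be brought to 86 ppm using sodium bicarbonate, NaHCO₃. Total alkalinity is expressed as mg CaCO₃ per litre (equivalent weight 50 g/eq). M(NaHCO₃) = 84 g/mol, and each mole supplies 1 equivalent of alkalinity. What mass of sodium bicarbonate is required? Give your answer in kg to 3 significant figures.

68.2 kg

Volume: 195,000 US gal × 3.785 L/gal = 738,075 L.
Alkalinity to add: (86 − 31) = 55 mg/L as CaCO₃ × 738,075 L = 40,590 g as CaCO₃.
Equivalents: 40,590 g ÷ 50 g/eq = 811.9 eq.
NaHCO₃ supplies 1 eq per mole → 811.9 mol.
Mass: 811.9 mol × 84 g/mol = 68,200 g.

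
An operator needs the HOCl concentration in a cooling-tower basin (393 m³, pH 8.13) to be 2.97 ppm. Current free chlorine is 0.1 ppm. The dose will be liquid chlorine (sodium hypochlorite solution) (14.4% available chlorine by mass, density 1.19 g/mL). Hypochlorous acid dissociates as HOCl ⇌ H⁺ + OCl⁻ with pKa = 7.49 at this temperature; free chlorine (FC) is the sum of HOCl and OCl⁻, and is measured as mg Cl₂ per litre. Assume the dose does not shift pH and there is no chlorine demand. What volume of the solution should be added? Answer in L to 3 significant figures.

36.3 L

Volume: 393 m³ = 393,000 L.
[OCl⁻]/[HOCl] = 10^(pH − pKa) = 10^(8.13 − 7.49) = 4.365; fraction as HOCl = 1/(1 + 4.365) = 0.1864.
Free chlorine required for 2.97 ppm HOCl: 2.97 / 0.1864 = 15.93 ppm.
FC to add: 15.93 − 0.1 = 15.83 mg/L as Cl₂.
Cl₂ equivalent: 15.83 mg/L × 393,000 L = 6223 g.
Product at 14.4% available Cl: 6223 / 0.144 = 43,220 g.
Volume: 43,220 g ÷ 1.19 g/mL = 36,320 mL.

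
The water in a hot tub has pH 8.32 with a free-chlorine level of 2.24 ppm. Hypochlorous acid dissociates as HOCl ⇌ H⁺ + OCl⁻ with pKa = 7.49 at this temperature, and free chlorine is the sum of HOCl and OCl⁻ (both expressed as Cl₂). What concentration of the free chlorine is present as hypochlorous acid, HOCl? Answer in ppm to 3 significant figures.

0.289 ppm

[OCl⁻]/[HOCl] = 10^(pH − pKa) = 10^(8.32 − 7.49) = 10^0.83 = 6.761.
Fraction as HOCl = 1 / (1 + 6.761) = 0.1289.
HOCl = 0.1289 × 2.24 ppm = 0.2886 ppm.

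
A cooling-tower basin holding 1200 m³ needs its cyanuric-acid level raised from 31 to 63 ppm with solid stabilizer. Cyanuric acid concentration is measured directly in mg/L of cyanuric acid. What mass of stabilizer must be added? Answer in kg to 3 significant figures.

38.4 kg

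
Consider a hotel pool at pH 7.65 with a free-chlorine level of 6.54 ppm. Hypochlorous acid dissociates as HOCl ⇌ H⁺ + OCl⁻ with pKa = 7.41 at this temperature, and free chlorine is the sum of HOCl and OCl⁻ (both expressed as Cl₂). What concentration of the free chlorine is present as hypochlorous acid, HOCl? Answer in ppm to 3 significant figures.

2.39 ppm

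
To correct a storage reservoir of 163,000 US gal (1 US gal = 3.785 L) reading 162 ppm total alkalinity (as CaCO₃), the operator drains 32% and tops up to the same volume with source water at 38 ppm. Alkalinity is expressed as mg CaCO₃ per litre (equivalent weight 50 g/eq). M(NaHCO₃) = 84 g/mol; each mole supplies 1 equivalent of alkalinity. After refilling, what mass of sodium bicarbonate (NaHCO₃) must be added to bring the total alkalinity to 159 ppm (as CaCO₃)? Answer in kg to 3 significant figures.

Volume: 163,000 US gal × 3.785 L/gal = 616,955 L.
After draining 32% and refilling: 162 × 0.68 + 38 × 0.32 = 122.32 ppm.
Deficit to target: 159 − 122.32 = 36.68 mg/L.
As CaCO₃: 36.68 mg/L × 616,955 L = 22,630 g; ÷ 50 g/eq ÷ 1 = 452.6 mol NaHCO₃.
Mass: 452.6 × 84 = 38,020 g.

38.0 kg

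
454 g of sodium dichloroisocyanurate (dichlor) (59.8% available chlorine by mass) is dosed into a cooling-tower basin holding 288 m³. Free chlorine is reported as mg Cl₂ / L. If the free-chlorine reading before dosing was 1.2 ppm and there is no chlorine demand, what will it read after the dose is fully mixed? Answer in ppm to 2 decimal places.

Volume: 288 m³ = 288,000 L.
Available chlorine delivered: 454 g × 0.598 = 271.5 g as Cl₂.
Concentration rise: 271.5 g / 288,000 L = 0.9427 mg/L = 0.94 ppm.
Final FC: 1.2 + 0.94 = 2.14 ppm.

2.14 ppm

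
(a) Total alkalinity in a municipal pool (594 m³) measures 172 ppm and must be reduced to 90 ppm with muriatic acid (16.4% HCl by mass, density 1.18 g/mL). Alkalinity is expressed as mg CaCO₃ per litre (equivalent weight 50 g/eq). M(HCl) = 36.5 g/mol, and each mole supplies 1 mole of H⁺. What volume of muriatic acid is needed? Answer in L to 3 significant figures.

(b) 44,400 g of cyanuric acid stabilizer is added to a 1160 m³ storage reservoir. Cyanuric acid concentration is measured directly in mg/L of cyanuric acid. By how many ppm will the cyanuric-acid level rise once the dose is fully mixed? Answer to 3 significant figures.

(a) 184 L; (b) 38.3 ppm

(a) Volume: 594 m³ = 594,000 L.
(a) Alkalinity to neutralize: (172 − 90) = 82 mg/L as CaCO₃ × 594,000 L = 48,710 g as CaCO₃.
(a) Equivalents of H⁺ required: 48,710 ÷ 50 g/eq = 974.2 eq = 974.2 mol HCl.
(a) Mass of HCl: 974.2 × 36.5 = 35,560 g.
(a) Mass of 16.4% solution: 35,560 / 0.164 = 216,800 g.
(a) Volume: 216,800 g ÷ 1.18 g/mL = 183,700 mL.

(b) Volume: 1160 m³ = 1,160,000 L.
(b) Rise: 44,400 g / 1,160,000 L × 1000 = 38.28 mg/L.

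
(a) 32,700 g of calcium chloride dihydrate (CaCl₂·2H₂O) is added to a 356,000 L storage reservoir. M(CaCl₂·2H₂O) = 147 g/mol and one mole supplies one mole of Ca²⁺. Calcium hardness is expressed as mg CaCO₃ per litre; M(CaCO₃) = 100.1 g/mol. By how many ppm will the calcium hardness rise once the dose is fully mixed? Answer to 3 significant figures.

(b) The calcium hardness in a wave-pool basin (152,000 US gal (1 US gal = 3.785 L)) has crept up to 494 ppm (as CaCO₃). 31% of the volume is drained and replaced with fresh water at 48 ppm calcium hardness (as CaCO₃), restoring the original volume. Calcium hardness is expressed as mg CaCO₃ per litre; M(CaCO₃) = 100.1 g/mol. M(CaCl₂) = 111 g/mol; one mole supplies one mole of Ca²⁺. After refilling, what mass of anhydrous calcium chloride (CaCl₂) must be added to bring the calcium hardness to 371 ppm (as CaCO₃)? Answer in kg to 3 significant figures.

(a) 62.5 ppm; (b) 9.74 kg

(a) Moles of Ca²⁺: 32,700 g ÷ 147 g/mol = 222.4 mol.
(a) As CaCO₃: 222.4 mol × 100.1 g/mol = 22,270 g.
(a) Rise: 22,270 g / 356,000 L × 1000 = 62.55 mg/L.

(b) Volume: 152,000 US gal × 3.785 L/gal = 575,320 L.
(b) After draining 31% and refilling: 494 × 0.69 + 48 × 0.31 = 355.74 ppm.
(b) Deficit to target: 371 − 355.74 = 15.26 mg/L.
(b) As CaCO₃: 15.26 mg/L × 575,320 L = 8779 g; ÷ 100.1 = 87.71 mol Ca²⁺.
(b) Mass: 87.71 × 111 = 9735 g.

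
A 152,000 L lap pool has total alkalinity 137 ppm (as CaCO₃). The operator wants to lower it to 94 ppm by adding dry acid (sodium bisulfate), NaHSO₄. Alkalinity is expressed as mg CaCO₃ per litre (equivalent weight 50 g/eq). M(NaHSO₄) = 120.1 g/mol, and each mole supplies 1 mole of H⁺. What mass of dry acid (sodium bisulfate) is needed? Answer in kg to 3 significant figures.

Alkalinity to neutralize: (137 − 94) = 43 mg/L as CaCO₃ × 152,000 L = 6536 g as CaCO₃.
Equivalents of H⁺ required: 6536 ÷ 50 g/eq = 130.7 eq = 130.7 mol NaHSO₄.
Mass of NaHSO₄: 130.7 × 120.1 = 15,700 g.

15.7 kg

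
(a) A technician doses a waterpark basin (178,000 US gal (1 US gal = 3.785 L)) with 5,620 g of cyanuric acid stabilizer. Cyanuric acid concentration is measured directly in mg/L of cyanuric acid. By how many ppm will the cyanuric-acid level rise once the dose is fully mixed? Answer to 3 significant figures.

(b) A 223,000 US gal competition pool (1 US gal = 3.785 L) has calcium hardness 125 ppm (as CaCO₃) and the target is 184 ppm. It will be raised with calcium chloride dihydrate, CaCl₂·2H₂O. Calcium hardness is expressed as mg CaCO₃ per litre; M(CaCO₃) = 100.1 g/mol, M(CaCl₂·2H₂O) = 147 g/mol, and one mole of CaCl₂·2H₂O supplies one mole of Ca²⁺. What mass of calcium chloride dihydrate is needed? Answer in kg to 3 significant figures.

(a) Volume: 178,000 US gal × 3.785 L/gal = 673,730 L.
(a) Rise: 5,620 g / 673,730 L × 1000 = 8.342 mg/L.

(b) Volume: 223,000 US gal × 3.785 L/gal = 844,055 L.
(b) Hardness to add: (184 − 125) = 59 mg/L as CaCO₃ × 844,055 L = 49,800 g as CaCO₃.
(b) Moles of Ca²⁺ (1 mol Ca²⁺ ≡ 1 mol CaCO₃): 49,800 / 100.1 g/mol = 497.5 mol.
(b) Mass of CaCl₂·2H₂O: 497.5 × 147 = 73,130 g.

(a) 8.34 ppm; (b) 73.1 kg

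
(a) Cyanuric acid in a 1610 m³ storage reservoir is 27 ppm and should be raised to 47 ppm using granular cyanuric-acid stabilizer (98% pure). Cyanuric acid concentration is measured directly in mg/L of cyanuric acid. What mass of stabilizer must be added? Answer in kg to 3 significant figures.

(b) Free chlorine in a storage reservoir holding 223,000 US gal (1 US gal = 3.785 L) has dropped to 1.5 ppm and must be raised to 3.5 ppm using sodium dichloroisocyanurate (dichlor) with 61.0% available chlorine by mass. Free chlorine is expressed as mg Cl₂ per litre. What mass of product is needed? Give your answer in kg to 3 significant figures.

(a) Volume: 1610 m³ = 1,610,000 L.
(a) CYA to add: (47 − 27) = 20 mg/L × 1,610,000 L = 32,200 g cyanuric acid.
(a) At 98% purity: 32,200 / 0.98 = 32,860 g product.

(b) Volume: 223,000 US gal × 3.785 L/gal = 844,055 L.
(b) Chlorine deficit: 3.5 − 1.5 = 2 ppm = 2 mg/L as Cl₂.
(b) Cl₂ equivalent needed: 2 mg/L × 844,055 L = 1,688,000 mg = 1688 g.
(b) Product at 61.0% available chlorine: 1688 / 0.61 = 2767 g.

(a) 32.9 kg; (b) 2.77 kg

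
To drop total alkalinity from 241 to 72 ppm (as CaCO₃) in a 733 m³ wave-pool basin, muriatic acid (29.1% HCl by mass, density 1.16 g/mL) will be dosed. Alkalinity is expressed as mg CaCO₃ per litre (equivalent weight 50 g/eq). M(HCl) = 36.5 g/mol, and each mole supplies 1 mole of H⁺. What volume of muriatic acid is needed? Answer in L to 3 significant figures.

268 L

Volume: 733 m³ = 733,000 L.
Alkalinity to neutralize: (241 − 72) = 169 mg/L as CaCO₃ × 733,000 L = 123,900 g as CaCO₃.
Equivalents of H⁺ required: 123,900 ÷ 50 g/eq = 2478 eq = 2478 mol HCl.
Mass of HCl: 2478 × 36.5 = 90,430 g.
Mass of 29.1% solution: 90,430 / 0.291 = 310,800 g.
Volume: 310,800 g ÷ 1.16 g/mL = 267,900 mL.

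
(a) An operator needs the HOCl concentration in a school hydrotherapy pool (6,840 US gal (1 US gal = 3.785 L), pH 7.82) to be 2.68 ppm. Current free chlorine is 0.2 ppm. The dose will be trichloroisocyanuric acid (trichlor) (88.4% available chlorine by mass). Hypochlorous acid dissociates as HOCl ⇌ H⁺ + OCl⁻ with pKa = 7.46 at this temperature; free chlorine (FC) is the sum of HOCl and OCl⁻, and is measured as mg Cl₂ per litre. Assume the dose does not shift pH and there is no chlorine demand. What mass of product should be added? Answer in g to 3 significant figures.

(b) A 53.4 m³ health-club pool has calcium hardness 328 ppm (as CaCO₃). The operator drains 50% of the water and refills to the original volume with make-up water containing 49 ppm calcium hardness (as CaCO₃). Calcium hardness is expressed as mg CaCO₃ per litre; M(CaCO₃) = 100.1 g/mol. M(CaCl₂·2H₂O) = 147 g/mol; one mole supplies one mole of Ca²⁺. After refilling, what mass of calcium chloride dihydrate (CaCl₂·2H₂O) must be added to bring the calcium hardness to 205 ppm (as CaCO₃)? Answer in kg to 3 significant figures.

(a) 252 g; (b) 1.29 kg

(a) Volume: 6,840 US gal × 3.785 L/gal = 25,889 L.
(a) [OCl⁻]/[HOCl] = 10^(pH − pKa) = 10^(7.82 − 7.46) = 2.291; fraction as HOCl = 1/(1 + 2.291) = 0.3039.
(a) Free chlorine required for 2.68 ppm HOCl: 2.68 / 0.3039 = 8.82 ppm.
(a) FC to add: 8.82 − 0.2 = 8.62 mg/L as Cl₂.
(a) Cl₂ equivalent: 8.62 mg/L × 25,889 L = 223.2 g.
(a) Product at 88.4% available Cl: 223.2 / 0.884 = 252.4 g.

(b) Volume: 53.4 m³ = 53,400 L.
(b) After draining 50% and refilling: 328 × 0.50 + 49 × 0.50 = 188.5 ppm.
(b) Deficit to target: 205 − 188.5 = 16.5 mg/L.
(b) As CaCO₃: 16.5 mg/L × 53,400 L = 881.1 g; ÷ 100.1 = 8.802 mol Ca²⁺.
(b) Mass: 8.802 × 147 = 1294 g.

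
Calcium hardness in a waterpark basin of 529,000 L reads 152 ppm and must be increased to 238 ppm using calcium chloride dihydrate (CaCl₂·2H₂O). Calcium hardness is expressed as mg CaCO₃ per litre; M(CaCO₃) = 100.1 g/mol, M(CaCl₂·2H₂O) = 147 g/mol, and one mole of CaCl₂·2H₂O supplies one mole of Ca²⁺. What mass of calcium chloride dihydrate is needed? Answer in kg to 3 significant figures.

Hardness to add: (238 − 152) = 86 mg/L as CaCO₃ × 529,000 L = 45,490 g as CaCO₃.
Moles of Ca²⁺ (1 mol Ca²⁺ ≡ 1 mol CaCO₃): 45,490 / 100.1 g/mol = 454.5 mol.
Mass of CaCl₂·2H₂O: 454.5 × 147 = 66,810 g.

66.8 kg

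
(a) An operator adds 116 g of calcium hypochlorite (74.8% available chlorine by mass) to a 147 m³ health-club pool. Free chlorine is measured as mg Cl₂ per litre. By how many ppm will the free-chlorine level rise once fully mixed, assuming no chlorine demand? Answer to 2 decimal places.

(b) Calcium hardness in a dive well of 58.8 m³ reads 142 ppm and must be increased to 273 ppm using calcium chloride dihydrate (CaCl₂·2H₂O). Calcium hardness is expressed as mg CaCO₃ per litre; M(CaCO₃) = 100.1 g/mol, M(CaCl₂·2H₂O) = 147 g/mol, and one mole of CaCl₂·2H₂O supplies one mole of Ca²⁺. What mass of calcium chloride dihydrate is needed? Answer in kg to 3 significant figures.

(a) Volume: 147 m³ = 147,000 L.
(a) Available chlorine delivered: 116 g × 0.748 = 86.77 g as Cl₂.
(a) Concentration rise: 86.77 g / 147,000 L = 0.5903 mg/L = 0.59 ppm.

(b) Volume: 58.8 m³ = 58,800 L.
(b) Hardness to add: (273 − 142) = 131 mg/L as CaCO₃ × 58,800 L = 7703 g as CaCO₃.
(b) Moles of Ca²⁺ (1 mol Ca²⁺ ≡ 1 mol CaCO₃): 7703 / 100.1 g/mol = 76.95 mol.
(b) Mass of CaCl₂·2H₂O: 76.95 × 147 = 11,310 g.

(a) 0.59 ppm; (b) 11.3 kg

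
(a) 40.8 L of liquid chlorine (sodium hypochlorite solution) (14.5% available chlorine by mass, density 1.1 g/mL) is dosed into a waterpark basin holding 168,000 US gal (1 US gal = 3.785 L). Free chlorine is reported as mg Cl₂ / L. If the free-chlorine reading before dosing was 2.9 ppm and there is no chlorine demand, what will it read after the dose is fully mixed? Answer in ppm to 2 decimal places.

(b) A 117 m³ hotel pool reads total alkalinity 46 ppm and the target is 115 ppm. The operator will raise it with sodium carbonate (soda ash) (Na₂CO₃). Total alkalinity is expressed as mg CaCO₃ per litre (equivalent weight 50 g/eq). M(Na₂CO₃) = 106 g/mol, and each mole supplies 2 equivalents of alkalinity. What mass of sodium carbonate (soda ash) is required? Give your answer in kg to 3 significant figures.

(a) Volume: 168,000 US gal × 3.785 L/gal = 635,880 L.
(a) Mass of solution: 40.8 L × 1000 mL/L × 1.1 g/mL = 44,880 g.
(a) Available chlorine delivered: 44,880 g × 0.145 = 6508 g as Cl₂.
(a) Concentration rise: 6508 g / 635,880 L = 10.23 mg/L = 10.23 ppm.
(a) Final FC: 2.9 + 10.23 = 13.13 ppm.

(b) Volume: 117 m³ = 117,000 L.
(b) Alkalinity to add: (115 − 46) = 69 mg/L as CaCO₃ × 117,000 L = 8073 g as CaCO₃.
(b) Equivalents: 8073 g ÷ 50 g/eq = 161.5 eq.
(b) Each mole of Na₂CO₃ supplies 2 eq, so 161.5 / 2 = 80.73 mol.
(b) Mass: 80.73 mol × 106 g/mol = 8557 g.

(a) 13.13 ppm; (b) 8.56 kg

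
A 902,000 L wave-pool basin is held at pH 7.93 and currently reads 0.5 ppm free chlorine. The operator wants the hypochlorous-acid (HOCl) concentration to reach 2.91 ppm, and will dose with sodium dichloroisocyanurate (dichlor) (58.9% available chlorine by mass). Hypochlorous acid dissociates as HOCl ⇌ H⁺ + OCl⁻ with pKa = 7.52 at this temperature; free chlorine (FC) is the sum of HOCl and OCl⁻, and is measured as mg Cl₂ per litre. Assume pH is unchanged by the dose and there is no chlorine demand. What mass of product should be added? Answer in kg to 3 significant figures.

15.1 kg

[OCl⁻]/[HOCl] = 10^(pH − pKa) = 10^(7.93 − 7.52) = 2.57; fraction as HOCl = 1/(1 + 2.57) = 0.2801.
Free chlorine required for 2.91 ppm HOCl: 2.91 / 0.2801 = 10.39 ppm.
FC to add: 10.39 − 0.5 = 9.89 mg/L as Cl₂.
Cl₂ equivalent: 9.89 mg/L × 902,000 L = 8921 g.
Product at 58.9% available Cl: 8921 / 0.589 = 15,150 g.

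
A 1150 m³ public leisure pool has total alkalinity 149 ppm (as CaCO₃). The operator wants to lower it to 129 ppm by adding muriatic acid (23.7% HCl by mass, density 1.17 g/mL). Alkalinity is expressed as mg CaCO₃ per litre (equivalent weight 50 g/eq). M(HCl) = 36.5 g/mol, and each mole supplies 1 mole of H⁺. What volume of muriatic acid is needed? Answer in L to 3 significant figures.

60.6 L

Volume: 1150 m³ = 1,150,000 L.
Alkalinity to neutralize: (149 − 129) = 20 mg/L as CaCO₃ × 1,150,000 L = 23,000 g as CaCO₃.
Equivalents of H⁺ required: 23,000 ÷ 50 g/eq = 460 eq = 460 mol HCl.
Mass of HCl: 460 × 36.5 = 16,790 g.
Mass of 23.7% solution: 16,790 / 0.237 = 70,840 g.
Volume: 70,840 g ÷ 1.17 g/mL = 60,550 mL.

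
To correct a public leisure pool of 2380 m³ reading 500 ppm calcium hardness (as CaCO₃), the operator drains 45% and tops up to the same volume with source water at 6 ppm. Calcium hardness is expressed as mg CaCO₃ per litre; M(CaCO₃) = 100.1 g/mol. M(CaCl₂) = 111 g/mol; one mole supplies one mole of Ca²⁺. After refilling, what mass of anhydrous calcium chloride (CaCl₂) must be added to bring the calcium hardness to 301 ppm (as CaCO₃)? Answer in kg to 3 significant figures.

61.5 kg

Volume: 2380 m³ = 2,380,000 L.
After draining 45% and refilling: 500 × 0.55 + 6 × 0.45 = 277.7 ppm.
Deficit to target: 301 − 277.7 = 23.3 mg/L.
As CaCO₃: 23.3 mg/L × 2,380,000 L = 55,450 g; ÷ 100.1 = 554 mol Ca²⁺.
Mass: 554 × 111 = 61,490 g.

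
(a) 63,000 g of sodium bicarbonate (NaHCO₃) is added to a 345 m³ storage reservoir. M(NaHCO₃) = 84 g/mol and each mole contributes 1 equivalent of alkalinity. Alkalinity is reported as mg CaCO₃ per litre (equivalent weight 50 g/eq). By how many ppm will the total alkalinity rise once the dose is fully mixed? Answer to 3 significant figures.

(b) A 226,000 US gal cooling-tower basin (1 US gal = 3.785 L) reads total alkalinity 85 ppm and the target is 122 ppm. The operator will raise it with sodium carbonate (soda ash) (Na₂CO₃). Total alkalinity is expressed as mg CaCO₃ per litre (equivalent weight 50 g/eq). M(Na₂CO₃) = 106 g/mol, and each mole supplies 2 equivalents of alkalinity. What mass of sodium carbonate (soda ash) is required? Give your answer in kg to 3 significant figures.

(a) Volume: 345 m³ = 345,000 L.
(a) Moles of NaHCO₃: 63,000 g ÷ 84 g/mol = 750 mol → 750 eq of alkalinity.
(a) As CaCO₃: 750 eq × 50 g/eq = 37,500 g.
(a) Rise: 37,500 g / 345,000 L × 1000 = 108.7 mg/L.

(b) Volume: 226,000 US gal × 3.785 L/gal = 855,410 L.
(b) Alkalinity to add: (122 − 85) = 37 mg/L as CaCO₃ × 855,410 L = 31,650 g as CaCO₃.
(b) Equivalents: 31,650 g ÷ 50 g/eq = 633 eq.
(b) Each mole of Na₂CO₃ supplies 2 eq, so 633 / 2 = 316.5 mol.
(b) Mass: 316.5 mol × 106 g/mol = 33,550 g.

(a) 109 ppm; (b) 33.5 kg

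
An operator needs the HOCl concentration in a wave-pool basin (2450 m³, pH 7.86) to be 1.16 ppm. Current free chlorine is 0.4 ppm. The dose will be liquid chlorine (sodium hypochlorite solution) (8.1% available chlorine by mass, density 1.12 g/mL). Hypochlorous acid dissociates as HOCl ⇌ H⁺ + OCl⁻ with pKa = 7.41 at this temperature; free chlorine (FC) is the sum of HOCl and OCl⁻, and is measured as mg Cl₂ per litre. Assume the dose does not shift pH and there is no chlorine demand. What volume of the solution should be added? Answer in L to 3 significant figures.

Volume: 2450 m³ = 2,450,000 L.
[OCl⁻]/[HOCl] = 10^(pH − pKa) = 10^(7.86 − 7.41) = 2.818; fraction as HOCl = 1/(1 + 2.818) = 0.2619.
Free chlorine required for 1.16 ppm HOCl: 1.16 / 0.2619 = 4.429 ppm.
FC to add: 4.429 − 0.4 = 4.029 mg/L as Cl₂.
Cl₂ equivalent: 4.029 mg/L × 2,450,000 L = 9872 g.
Product at 8.1% available Cl: 9872 / 0.081 = 121,900 g.
Volume: 121,900 g ÷ 1.12 g/mL = 108,800 mL.

109 L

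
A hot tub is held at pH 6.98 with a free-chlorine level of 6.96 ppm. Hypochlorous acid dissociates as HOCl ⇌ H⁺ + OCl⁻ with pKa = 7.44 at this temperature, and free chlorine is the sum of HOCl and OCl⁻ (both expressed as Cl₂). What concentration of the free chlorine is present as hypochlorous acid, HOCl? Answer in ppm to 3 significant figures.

[OCl⁻]/[HOCl] = 10^(pH − pKa) = 10^(6.98 − 7.44) = 10^-0.46 = 0.3467.
Fraction as HOCl = 1 / (1 + 0.3467) = 0.7425.
HOCl = 0.7425 × 6.96 ppm = 5.168 ppm.

5.17 ppm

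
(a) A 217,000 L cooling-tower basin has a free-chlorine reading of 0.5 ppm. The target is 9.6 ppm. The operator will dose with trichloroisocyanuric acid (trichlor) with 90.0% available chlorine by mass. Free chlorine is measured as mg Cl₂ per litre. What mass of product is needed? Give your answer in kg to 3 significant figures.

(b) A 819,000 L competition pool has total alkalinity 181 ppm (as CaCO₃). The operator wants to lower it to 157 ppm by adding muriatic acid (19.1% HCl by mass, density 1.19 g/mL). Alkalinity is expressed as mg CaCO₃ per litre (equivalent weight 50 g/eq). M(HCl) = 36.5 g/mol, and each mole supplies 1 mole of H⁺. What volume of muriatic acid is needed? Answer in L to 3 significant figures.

(a) 2.19 kg; (b) 63.1 L

(a) Chlorine deficit: 9.6 − 0.5 = 9.1 ppm = 9.1 mg/L as Cl₂.
(a) Cl₂ equivalent needed: 9.1 mg/L × 217,000 L = 1,975,000 mg = 1975 g.
(a) Product at 90.0% available chlorine: 1975 / 0.9 = 2194 g.

(b) Alkalinity to neutralize: (181 − 157) = 24 mg/L as CaCO₃ × 819,000 L = 19,660 g as CaCO₃.
(b) Equivalents of H⁺ required: 19,660 ÷ 50 g/eq = 393.1 eq = 393.1 mol HCl.
(b) Mass of HCl: 393.1 × 36.5 = 14,350 g.
(b) Mass of 19.1% solution: 14,350 / 0.191 = 75,130 g.
(b) Volume: 75,130 g ÷ 1.19 g/mL = 63,130 mL.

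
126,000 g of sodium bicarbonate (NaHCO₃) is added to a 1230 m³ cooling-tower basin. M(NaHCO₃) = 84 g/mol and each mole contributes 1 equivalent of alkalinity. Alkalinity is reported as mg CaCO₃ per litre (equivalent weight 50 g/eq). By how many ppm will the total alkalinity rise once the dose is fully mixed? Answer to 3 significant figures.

61.0 ppm

Volume: 1230 m³ = 1,230,000 L.
Moles of NaHCO₃: 126,000 g ÷ 84 g/mol = 1500 mol → 1500 eq of alkalinity.
As CaCO₃: 1500 eq × 50 g/eq = 75,000 g.
Rise: 75,000 g / 1,230,000 L × 1000 = 60.98 mg/L.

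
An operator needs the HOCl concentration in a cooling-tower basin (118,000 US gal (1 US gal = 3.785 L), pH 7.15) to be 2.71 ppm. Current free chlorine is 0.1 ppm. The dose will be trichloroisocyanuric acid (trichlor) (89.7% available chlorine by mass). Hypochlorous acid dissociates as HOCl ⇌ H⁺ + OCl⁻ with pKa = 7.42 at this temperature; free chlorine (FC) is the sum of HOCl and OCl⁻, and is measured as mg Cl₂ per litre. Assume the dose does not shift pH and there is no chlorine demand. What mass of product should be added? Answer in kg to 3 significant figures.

Volume: 118,000 US gal × 3.785 L/gal = 446,630 L.
[OCl⁻]/[HOCl] = 10^(pH − pKa) = 10^(7.15 − 7.42) = 0.537; fraction as HOCl = 1/(1 + 0.537) = 0.6506.
Free chlorine required for 2.71 ppm HOCl: 2.71 / 0.6506 = 4.165 ppm.
FC to add: 4.165 − 0.1 = 4.065 mg/L as Cl₂.
Cl₂ equivalent: 4.065 mg/L × 446,630 L = 1816 g.
Product at 89.7% available Cl: 1816 / 0.897 = 2024 g.

2.02 kg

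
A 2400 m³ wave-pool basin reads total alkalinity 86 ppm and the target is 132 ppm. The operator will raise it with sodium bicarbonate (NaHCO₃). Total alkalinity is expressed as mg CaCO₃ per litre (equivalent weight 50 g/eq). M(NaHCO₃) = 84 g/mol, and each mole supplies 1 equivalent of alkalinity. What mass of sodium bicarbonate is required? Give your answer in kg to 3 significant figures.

Volume: 2400 m³ = 2,400,000 L.
Alkalinity to add: (132 − 86) = 46 mg/L as CaCO₃ × 2,400,000 L = 110,400 g as CaCO₃.
Equivalents: 110,400 g ÷ 50 g/eq = 2208 eq.
NaHCO₃ supplies 1 eq per mole → 2208 mol.
Mass: 2208 mol × 84 g/mol = 185,500 g.

185 kg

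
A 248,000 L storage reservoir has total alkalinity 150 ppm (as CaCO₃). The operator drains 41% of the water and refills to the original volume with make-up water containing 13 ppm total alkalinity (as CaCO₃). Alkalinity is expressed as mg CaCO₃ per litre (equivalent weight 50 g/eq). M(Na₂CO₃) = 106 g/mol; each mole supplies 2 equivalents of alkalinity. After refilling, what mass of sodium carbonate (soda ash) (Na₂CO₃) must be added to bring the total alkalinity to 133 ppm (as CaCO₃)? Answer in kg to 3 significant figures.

10.3 kg

After draining 41% and refilling: 150 × 0.59 + 13 × 0.41 = 93.83 ppm.
Deficit to target: 133 − 93.83 = 39.17 mg/L.
As CaCO₃: 39.17 mg/L × 248,000 L = 9714 g; ÷ 50 g/eq ÷ 2 = 97.14 mol Na₂CO₃.
Mass: 97.14 × 106 = 10,300 g.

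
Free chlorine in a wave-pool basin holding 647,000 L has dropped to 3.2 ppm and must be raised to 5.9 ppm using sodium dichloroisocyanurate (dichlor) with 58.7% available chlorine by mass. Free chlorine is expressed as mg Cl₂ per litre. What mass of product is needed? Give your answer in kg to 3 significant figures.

2.98 kg

Chlorine deficit: 5.9 − 3.2 = 2.7 ppm = 2.7 mg/L as Cl₂.
Cl₂ equivalent needed: 2.7 mg/L × 647,000 L = 1,747,000 mg = 1747 g.
Product at 58.7% available chlorine: 1747 / 0.587 = 2976 g.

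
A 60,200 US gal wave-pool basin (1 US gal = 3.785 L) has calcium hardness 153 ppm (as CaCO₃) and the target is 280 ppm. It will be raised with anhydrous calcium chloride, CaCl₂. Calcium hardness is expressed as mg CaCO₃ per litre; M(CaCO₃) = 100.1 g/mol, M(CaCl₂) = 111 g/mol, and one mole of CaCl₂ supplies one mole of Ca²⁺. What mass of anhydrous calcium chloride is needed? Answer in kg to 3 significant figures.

32.1 kg

Volume: 60,200 US gal × 3.785 L/gal = 227,857 L.
Hardness to add: (280 − 153) = 127 mg/L as CaCO₃ × 227,857 L = 28,940 g as CaCO₃.
Moles of Ca²⁺ (1 mol Ca²⁺ ≡ 1 mol CaCO₃): 28,940 / 100.1 g/mol = 289.1 mol.
Mass of CaCl₂: 289.1 × 111 = 32,090 g.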